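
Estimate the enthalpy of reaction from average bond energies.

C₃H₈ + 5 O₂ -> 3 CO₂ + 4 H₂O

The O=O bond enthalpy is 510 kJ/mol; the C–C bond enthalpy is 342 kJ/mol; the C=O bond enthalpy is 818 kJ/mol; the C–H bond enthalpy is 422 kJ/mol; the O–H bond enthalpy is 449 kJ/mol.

ΔH ≈ −1890 kJ

Bonds broken (reactants):
  C–C: 2 × 342 = 684
  C–H: 8 × 422 = 3376
  O=O: 5 × 510 = 2550
  Σ(broken) = 6610 kJ
Bonds formed (products):
  C=O: 6 × 818 = 4908
  O–H: 8 × 449 = 3592
  Σ(formed) = 8500 kJ
ΔH = Σ(broken) − Σ(formed) = 6610 − 8500 = −1890 kJ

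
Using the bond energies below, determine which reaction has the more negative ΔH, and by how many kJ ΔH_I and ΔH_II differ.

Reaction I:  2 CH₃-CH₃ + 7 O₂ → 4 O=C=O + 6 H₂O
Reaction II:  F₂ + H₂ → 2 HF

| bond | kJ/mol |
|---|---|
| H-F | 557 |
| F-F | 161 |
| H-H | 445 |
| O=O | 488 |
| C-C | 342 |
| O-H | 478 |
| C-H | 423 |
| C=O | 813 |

Reaction I, by 2556 kJ

Reaction I:
  Bonds broken (reactants):
    C-C: 2 × 342 = 684
    C-H: 12 × 423 = 5076
    O=O: 7 × 488 = 3416
    Σ(broken) = 9176 kJ
  Bonds formed (products):
    C=O: 8 × 813 = 6504
    O-H: 12 × 478 = 5736
    Σ(formed) = 12240 kJ
  ΔH_I = 9176 − 12240 = −3064 kJ
Reaction II:
  Bonds broken (reactants):
    F-F: 1 × 161 = 161
    H-H: 1 × 445 = 445
    Σ(broken) = 606 kJ
  Bonds formed (products):
    H-F: 2 × 557 = 1114
    Σ(formed) = 1114 kJ
  ΔH_II = 606 − 1114 = −508 kJ
ΔH_I − ΔH_II = −2556 kJ, so reaction I has the more negative ΔH; |ΔH_I − ΔH_II| = 2556 kJ.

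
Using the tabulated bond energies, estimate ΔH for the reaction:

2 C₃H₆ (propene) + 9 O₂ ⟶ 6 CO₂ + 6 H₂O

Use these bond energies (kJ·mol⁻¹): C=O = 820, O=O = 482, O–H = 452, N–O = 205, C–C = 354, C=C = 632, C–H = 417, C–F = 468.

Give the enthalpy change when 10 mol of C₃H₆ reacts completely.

Bonds broken (reactants):
  C–C: 2 × 354 = 708
  C–H: 12 × 417 = 5004
  C=C: 2 × 632 = 1264
  O=O: 9 × 482 = 4338
  Σ(broken) = 11314 kJ
Bonds formed (products):
  C=O: 12 × 820 = 9840
  O–H: 12 × 452 = 5424
  Σ(formed) = 15264 kJ
ΔH = Σ(broken) − Σ(formed) = 11314 − 15264 = −3950 kJ
For 5× the reaction as written: 5 × (−3950) = −19750 kJ

ΔH = −19750 kJ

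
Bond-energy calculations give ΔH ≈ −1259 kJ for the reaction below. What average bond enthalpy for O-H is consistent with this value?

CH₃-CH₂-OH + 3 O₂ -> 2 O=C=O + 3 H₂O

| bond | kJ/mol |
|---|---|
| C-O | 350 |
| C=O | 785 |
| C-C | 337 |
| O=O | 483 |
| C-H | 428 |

Let D be the O-H bond energy.
Σ(broken) = 1×337 + 5×428 + 1×350 + 1×D + 3×483 = 4276 + D
Σ(formed) = 4×785 + 6×D = 3140 + 6D
ΔH = Σ(broken) − Σ(formed) = (4276 + D) − (3140 + 6D) = +1136 − 5D
Setting this equal to −1259 kJ gives 5D = 2395, so D = 479 kJ/mol.

D(O-H) ≈ 479 kJ/mol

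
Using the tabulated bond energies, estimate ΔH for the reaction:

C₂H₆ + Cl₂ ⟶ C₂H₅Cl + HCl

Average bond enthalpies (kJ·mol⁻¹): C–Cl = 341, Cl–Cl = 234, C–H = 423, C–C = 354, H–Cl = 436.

Bonds broken (reactants):
  C–C: 1 × 354 = 354
  C–H: 6 × 423 = 2538
  Cl–Cl: 1 × 234 = 234
  Σ(broken) = 3126 kJ
Bonds formed (products):
  C–C: 1 × 354 = 354
  C–Cl: 1 × 341 = 341
  C–H: 5 × 423 = 2115
  H–Cl: 1 × 436 = 436
  Σ(formed) = 3246 kJ
ΔH = Σ(broken) − Σ(formed) = 3126 − 3246 = −120 kJ

ΔH ≈ −120 kJ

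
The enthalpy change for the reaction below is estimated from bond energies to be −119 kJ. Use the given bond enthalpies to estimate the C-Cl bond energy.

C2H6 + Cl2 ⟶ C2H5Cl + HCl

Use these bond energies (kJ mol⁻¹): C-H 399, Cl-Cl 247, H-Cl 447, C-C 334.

Let D be the C-Cl bond energy.
Σ(broken) = 1×334 + 6×399 + 1×247 = 2975
Σ(formed) = 1×334 + 1×D + 5×399 + 1×447 = 2776 + D
ΔH = Σ(broken) − Σ(formed) = (2975) − (2776 + D) = +199 − D
Setting this equal to −119 kJ gives D = 318 kJ/mol.

D(C-Cl) ≈ 318 kJ/mol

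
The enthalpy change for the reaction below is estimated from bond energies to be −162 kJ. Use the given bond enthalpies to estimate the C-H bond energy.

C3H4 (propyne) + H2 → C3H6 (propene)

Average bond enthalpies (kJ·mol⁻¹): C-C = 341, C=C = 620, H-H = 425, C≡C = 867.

Let D be the C-H bond energy.
Σ(broken) = 1×867 + 1×341 + 4×D + 1×425 = 1633 + 4D
Σ(formed) = 1×341 + 6×D + 1×620 = 961 + 6D
ΔH = Σ(broken) − Σ(formed) = (1633 + 4D) − (961 + 6D) = +672 − 2D
Setting this equal to −162 kJ gives 2D = 834, so D = 417 kJ/mol.

D(C-H) ≈ 417 kJ/mol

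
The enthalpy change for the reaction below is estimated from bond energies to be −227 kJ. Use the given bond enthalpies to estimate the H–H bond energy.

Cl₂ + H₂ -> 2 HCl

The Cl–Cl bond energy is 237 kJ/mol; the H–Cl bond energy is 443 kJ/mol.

D(H–H) ≈ 422 kJ/mol

Let D be the H–H bond energy.
Σ(broken) = 1×237 + 1×D = 237 + D
Σ(formed) = 2×443 = 886
ΔH = Σ(broken) − Σ(formed) = (237 + D) − (886) = −649 + D
Setting this equal to −227 kJ gives D = 422 kJ/mol.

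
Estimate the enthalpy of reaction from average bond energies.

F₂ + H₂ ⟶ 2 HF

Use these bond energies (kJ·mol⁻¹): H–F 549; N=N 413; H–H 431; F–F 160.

Bonds broken (reactants):
  F–F: 1 × 160 = 160
  H–H: 1 × 431 = 431
  Σ(broken) = 591 kJ
Bonds formed (products):
  H–F: 2 × 549 = 1098
  Σ(formed) = 1098 kJ
ΔH = Σ(broken) − Σ(formed) = 591 − 1098 = −507 kJ

ΔH ≈ −507 kJ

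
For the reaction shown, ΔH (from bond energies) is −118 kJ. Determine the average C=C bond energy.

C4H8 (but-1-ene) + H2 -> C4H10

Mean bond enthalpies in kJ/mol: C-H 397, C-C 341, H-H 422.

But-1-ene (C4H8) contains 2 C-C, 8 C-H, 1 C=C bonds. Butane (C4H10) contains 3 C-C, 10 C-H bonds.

Let D be the C=C bond energy.
Σ(broken) = 2×341 + 8×397 + 1×D + 1×422 = 4280 + D
Σ(formed) = 3×341 + 10×397 = 4993
ΔH = Σ(broken) − Σ(formed) = (4280 + D) − (4993) = −713 + D
Setting this equal to −118 kJ gives D = 595 kJ/mol.

D(C=C) ≈ 595 kJ/mol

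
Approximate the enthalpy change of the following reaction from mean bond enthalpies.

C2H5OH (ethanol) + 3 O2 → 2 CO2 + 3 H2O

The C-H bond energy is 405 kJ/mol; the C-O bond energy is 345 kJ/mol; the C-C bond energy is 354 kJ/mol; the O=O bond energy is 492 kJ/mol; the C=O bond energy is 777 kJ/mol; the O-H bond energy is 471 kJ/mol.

Bonds broken (reactants):
  C-C: 1 × 354 = 354
  C-H: 5 × 405 = 2025
  C-O: 1 × 345 = 345
  O-H: 1 × 471 = 471
  O=O: 3 × 492 = 1476
  Σ(broken) = 4671 kJ
Bonds formed (products):
  C=O: 4 × 777 = 3108
  O-H: 6 × 471 = 2826
  Σ(formed) = 5934 kJ
ΔH = Σ(broken) − Σ(formed) = 4671 − 5934 = −1263 kJ

ΔH ≈ −1263 kJ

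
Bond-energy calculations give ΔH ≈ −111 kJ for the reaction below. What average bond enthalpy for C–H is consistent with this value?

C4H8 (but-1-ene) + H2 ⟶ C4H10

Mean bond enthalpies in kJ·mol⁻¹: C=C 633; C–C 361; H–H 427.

D(C–H) ≈ 405 kJ/mol

Let D be the C–H bond energy.
Σ(broken) = 2×361 + 8×D + 1×633 + 1×427 = 1782 + 8D
Σ(formed) = 3×361 + 10×D = 1083 + 10D
ΔH = Σ(broken) − Σ(formed) = (1782 + 8D) − (1083 + 10D) = +699 − 2D
Setting this equal to −111 kJ gives 2D = 810, so D = 405 kJ/mol.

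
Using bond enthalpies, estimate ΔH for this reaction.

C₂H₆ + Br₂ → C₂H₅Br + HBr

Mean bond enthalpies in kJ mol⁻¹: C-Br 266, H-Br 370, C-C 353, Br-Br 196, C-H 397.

ΔH ≈ −43 kJ

Bonds broken (reactants):
  Br-Br: 1 × 196 = 196
  C-C: 1 × 353 = 353
  C-H: 6 × 397 = 2382
  Σ(broken) = 2931 kJ
Bonds formed (products):
  C-Br: 1 × 266 = 266
  C-C: 1 × 353 = 353
  C-H: 5 × 397 = 1985
  H-Br: 1 × 370 = 370
  Σ(formed) = 2974 kJ
ΔH = Σ(broken) − Σ(formed) = 2931 − 2974 = −43 kJ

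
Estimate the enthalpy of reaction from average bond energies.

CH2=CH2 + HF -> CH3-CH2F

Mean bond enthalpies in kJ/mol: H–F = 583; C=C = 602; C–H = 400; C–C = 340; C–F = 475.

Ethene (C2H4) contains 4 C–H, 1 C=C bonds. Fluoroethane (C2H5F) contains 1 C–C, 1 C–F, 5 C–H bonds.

Bonds broken (reactants):
  C–H: 4 × 400 = 1600
  C=C: 1 × 602 = 602
  H–F: 1 × 583 = 583
  Σ(broken) = 2785 kJ
Bonds formed (products):
  C–C: 1 × 340 = 340
  C–F: 1 × 475 = 475
  C–H: 5 × 400 = 2000
  Σ(formed) = 2815 kJ
ΔH = Σ(broken) − Σ(formed) = 2785 − 2815 = −30 kJ

ΔH ≈ −30 kJ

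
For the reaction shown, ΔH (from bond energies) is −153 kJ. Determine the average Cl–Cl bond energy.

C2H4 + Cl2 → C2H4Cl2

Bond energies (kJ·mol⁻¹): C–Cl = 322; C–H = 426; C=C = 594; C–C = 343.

D(Cl–Cl) ≈ 240 kJ/mol

Let D be the Cl–Cl bond energy.
Σ(broken) = 4×426 + 1×594 + 1×D = 2298 + D
Σ(formed) = 1×343 + 2×322 + 4×426 = 2691
ΔH = Σ(broken) − Σ(formed) = (2298 + D) − (2691) = −393 + D
Setting this equal to −153 kJ gives D = 240 kJ/mol.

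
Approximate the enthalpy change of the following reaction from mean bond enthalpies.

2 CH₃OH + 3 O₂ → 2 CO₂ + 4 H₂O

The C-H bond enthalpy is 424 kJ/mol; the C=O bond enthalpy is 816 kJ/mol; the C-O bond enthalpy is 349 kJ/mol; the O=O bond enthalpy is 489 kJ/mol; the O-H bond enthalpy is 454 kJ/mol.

Bonds broken (reactants):
  C-H: 6 × 424 = 2544
  C-O: 2 × 349 = 698
  O-H: 2 × 454 = 908
  O=O: 3 × 489 = 1467
  Σ(broken) = 5617 kJ
Bonds formed (products):
  C=O: 4 × 816 = 3264
  O-H: 8 × 454 = 3632
  Σ(formed) = 6896 kJ
ΔH = Σ(broken) − Σ(formed) = 5617 − 6896 = −1279 kJ

ΔH ≈ −1279 kJ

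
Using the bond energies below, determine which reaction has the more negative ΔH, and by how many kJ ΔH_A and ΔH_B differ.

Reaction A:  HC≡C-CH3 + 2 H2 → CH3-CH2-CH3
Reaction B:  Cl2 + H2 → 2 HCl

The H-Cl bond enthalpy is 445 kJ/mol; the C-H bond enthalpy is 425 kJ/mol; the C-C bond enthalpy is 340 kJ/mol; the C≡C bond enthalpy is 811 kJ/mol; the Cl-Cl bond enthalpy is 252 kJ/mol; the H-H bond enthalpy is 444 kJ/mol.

Reaction A, by 147 kJ

Reaction A:
  Bonds broken (reactants):
    C≡C: 1 × 811 = 811
    C-C: 1 × 340 = 340
    C-H: 4 × 425 = 1700
    H-H: 2 × 444 = 888
    Σ(broken) = 3739 kJ
  Bonds formed (products):
    C-C: 2 × 340 = 680
    C-H: 8 × 425 = 3400
    Σ(formed) = 4080 kJ
  ΔH_A = 3739 − 4080 = −341 kJ
Reaction B:
  Bonds broken (reactants):
    Cl-Cl: 1 × 252 = 252
    H-H: 1 × 444 = 444
    Σ(broken) = 696 kJ
  Bonds formed (products):
    H-Cl: 2 × 445 = 890
    Σ(formed) = 890 kJ
  ΔH_B = 696 − 890 = −194 kJ
ΔH_A − ΔH_B = −147 kJ, so reaction A has the more negative ΔH; |ΔH_A − ΔH_B| = 147 kJ.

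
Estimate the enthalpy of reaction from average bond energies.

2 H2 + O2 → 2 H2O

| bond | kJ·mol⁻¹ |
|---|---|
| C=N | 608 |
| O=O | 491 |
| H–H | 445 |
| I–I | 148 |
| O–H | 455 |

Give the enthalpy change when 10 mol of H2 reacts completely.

ΔH = −2195 kJ

Bonds broken (reactants):
  H–H: 2 × 445 = 890
  O=O: 1 × 491 = 491
  Σ(broken) = 1381 kJ
Bonds formed (products):
  O–H: 4 × 455 = 1820
  Σ(formed) = 1820 kJ
ΔH = Σ(broken) − Σ(formed) = 1381 − 1820 = −439 kJ
For 5× the reaction as written: 5 × (−439) = −2195 kJ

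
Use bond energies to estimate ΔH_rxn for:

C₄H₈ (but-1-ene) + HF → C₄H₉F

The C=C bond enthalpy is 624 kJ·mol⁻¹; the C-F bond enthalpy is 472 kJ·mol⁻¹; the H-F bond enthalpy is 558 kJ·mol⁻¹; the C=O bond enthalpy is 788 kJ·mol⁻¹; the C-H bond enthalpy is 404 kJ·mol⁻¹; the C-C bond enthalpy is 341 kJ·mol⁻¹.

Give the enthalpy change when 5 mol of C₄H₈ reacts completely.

ΔH = −175 kJ

Bonds broken (reactants):
  C-C: 2 × 341 = 682
  C-H: 8 × 404 = 3232
  C=C: 1 × 624 = 624
  H-F: 1 × 558 = 558
  Σ(broken) = 5096 kJ
Bonds formed (products):
  C-C: 3 × 341 = 1023
  C-F: 1 × 472 = 472
  C-H: 9 × 404 = 3636
  Σ(formed) = 5131 kJ
ΔH = Σ(broken) − Σ(formed) = 5096 − 5131 = −35 kJ
For 5× the reaction as written: 5 × (−35) = −175 kJ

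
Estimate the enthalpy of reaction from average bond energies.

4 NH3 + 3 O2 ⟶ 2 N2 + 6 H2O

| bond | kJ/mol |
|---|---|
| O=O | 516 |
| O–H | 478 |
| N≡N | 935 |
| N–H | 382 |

ΔH ≈ −1474 kJ

Bonds broken (reactants):
  N–H: 12 × 382 = 4584
  O=O: 3 × 516 = 1548
  Σ(broken) = 6132 kJ
Bonds formed (products):
  N≡N: 2 × 935 = 1870
  O–H: 12 × 478 = 5736
  Σ(formed) = 7606 kJ
ΔH = Σ(broken) − Σ(formed) = 6132 − 7606 = −1474 kJ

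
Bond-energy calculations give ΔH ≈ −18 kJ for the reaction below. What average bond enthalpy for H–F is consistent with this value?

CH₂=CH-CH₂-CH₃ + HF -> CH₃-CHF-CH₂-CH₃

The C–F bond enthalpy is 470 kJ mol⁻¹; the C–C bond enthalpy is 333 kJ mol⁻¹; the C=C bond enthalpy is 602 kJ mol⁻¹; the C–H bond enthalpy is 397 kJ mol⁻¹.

Let D be the H–F bond energy.
Σ(broken) = 2×333 + 8×397 + 1×602 + 1×D = 4444 + D
Σ(formed) = 3×333 + 1×470 + 9×397 = 5042
ΔH = Σ(broken) − Σ(formed) = (4444 + D) − (5042) = −598 + D
Setting this equal to −18 kJ gives D = 580 kJ/mol.

D(H–F) ≈ 580 kJ/mol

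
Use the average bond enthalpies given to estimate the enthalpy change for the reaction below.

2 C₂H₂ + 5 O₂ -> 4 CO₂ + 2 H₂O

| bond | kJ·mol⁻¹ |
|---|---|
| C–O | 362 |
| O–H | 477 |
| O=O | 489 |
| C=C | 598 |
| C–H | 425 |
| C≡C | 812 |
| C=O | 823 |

ΔH ≈ −2723 kJ

Bonds broken (reactants):
  C≡C: 2 × 812 = 1624
  C–H: 4 × 425 = 1700
  O=O: 5 × 489 = 2445
  Σ(broken) = 5769 kJ
Bonds formed (products):
  C=O: 8 × 823 = 6584
  O–H: 4 × 477 = 1908
  Σ(formed) = 8492 kJ
ΔH = Σ(broken) − Σ(formed) = 5769 − 8492 = −2723 kJ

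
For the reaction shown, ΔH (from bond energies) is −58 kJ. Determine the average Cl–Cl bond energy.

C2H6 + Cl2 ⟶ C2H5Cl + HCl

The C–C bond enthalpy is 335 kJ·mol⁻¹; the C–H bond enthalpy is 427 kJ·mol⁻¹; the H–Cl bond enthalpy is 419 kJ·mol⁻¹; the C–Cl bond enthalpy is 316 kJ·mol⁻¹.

D(Cl–Cl) ≈ 250 kJ/mol

Let D be the Cl–Cl bond energy.
Σ(broken) = 1×335 + 6×427 + 1×D = 2897 + D
Σ(formed) = 1×335 + 1×316 + 5×427 + 1×419 = 3205
ΔH = Σ(broken) − Σ(formed) = (2897 + D) − (3205) = −308 + D
Setting this equal to −58 kJ gives D = 250 kJ/mol.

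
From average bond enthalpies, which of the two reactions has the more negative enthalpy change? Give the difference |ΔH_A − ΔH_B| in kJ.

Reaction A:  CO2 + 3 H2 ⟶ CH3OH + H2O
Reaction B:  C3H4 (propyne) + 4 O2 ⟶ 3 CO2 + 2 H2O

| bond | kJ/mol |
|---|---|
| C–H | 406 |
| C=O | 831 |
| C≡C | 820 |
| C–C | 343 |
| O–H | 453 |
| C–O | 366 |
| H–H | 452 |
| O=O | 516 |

Reaction B, by 2022 kJ

Reaction A:
  Bonds broken (reactants):
    C=O: 2 × 831 = 1662
    H–H: 3 × 452 = 1356
    Σ(broken) = 3018 kJ
  Bonds formed (products):
    C–H: 3 × 406 = 1218
    C–O: 1 × 366 = 366
    O–H: 3 × 453 = 1359
    Σ(formed) = 2943 kJ
  ΔH_A = 3018 − 2943 = +75 kJ
Reaction B:
  Bonds broken (reactants):
    C≡C: 1 × 820 = 820
    C–C: 1 × 343 = 343
    C–H: 4 × 406 = 1624
    O=O: 4 × 516 = 2064
    Σ(broken) = 4851 kJ
  Bonds formed (products):
    C=O: 6 × 831 = 4986
    O–H: 4 × 453 = 1812
    Σ(formed) = 6798 kJ
  ΔH_B = 4851 − 6798 = −1947 kJ
ΔH_A − ΔH_B = +2022 kJ, so reaction B has the more negative ΔH; |ΔH_A − ΔH_B| = 2022 kJ.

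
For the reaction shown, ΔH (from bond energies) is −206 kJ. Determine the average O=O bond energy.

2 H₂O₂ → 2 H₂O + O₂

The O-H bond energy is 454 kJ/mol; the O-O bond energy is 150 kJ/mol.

Let D be the O=O bond energy.
Σ(broken) = 4×454 + 2×150 = 2116
Σ(formed) = 4×454 + 1×D = 1816 + D
ΔH = Σ(broken) − Σ(formed) = (2116) − (1816 + D) = +300 − D
Setting this equal to −206 kJ gives D = 506 kJ/mol.

D(O=O) ≈ 506 kJ/mol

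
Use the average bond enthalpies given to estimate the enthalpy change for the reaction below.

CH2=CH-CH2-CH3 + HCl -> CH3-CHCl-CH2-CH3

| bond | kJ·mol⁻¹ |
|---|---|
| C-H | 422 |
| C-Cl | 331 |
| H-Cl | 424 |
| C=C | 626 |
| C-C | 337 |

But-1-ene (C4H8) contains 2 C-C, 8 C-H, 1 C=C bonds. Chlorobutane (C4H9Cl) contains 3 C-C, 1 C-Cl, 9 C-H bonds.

ΔH ≈ −40 kJ

Bonds broken (reactants):
  C-C: 2 × 337 = 674
  C-H: 8 × 422 = 3376
  C=C: 1 × 626 = 626
  H-Cl: 1 × 424 = 424
  Σ(broken) = 5100 kJ
Bonds formed (products):
  C-C: 3 × 337 = 1011
  C-Cl: 1 × 331 = 331
  C-H: 9 × 422 = 3798
  Σ(formed) = 5140 kJ
ΔH = Σ(broken) − Σ(formed) = 5100 − 5140 = −40 kJ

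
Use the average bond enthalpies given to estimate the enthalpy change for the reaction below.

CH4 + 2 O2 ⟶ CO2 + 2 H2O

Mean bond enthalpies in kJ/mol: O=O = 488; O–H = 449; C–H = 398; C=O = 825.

ΔH ≈ −878 kJ

Bonds broken (reactants):
  C–H: 4 × 398 = 1592
  O=O: 2 × 488 = 976
  Σ(broken) = 2568 kJ
Bonds formed (products):
  C=O: 2 × 825 = 1650
  O–H: 4 × 449 = 1796
  Σ(formed) = 3446 kJ
ΔH = Σ(broken) − Σ(formed) = 2568 − 3446 = −878 kJ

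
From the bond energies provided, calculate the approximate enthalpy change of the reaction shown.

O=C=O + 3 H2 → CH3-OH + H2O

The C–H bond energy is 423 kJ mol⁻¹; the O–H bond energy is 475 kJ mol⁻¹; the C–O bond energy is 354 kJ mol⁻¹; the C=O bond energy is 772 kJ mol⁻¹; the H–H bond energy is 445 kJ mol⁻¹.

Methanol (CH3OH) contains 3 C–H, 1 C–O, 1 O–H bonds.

ΔH ≈ −169 kJ

Bonds broken (reactants):
  C=O: 2 × 772 = 1544
  H–H: 3 × 445 = 1335
  Σ(broken) = 2879 kJ
Bonds formed (products):
  C–H: 3 × 423 = 1269
  C–O: 1 × 354 = 354
  O–H: 3 × 475 = 1425
  Σ(formed) = 3048 kJ
ΔH = Σ(broken) − Σ(formed) = 2879 − 3048 = −169 kJ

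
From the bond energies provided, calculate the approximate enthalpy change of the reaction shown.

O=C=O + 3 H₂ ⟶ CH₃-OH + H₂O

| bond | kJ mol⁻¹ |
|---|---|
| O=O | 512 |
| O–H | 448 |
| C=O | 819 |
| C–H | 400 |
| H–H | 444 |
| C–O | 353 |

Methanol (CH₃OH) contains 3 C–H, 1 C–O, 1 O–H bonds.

Bonds broken (reactants):
  C=O: 2 × 819 = 1638
  H–H: 3 × 444 = 1332
  Σ(broken) = 2970 kJ
Bonds formed (products):
  C–H: 3 × 400 = 1200
  C–O: 1 × 353 = 353
  O–H: 3 × 448 = 1344
  Σ(formed) = 2897 kJ
ΔH = Σ(broken) − Σ(formed) = 2970 − 2897 = +73 kJ

ΔH ≈ +73 kJ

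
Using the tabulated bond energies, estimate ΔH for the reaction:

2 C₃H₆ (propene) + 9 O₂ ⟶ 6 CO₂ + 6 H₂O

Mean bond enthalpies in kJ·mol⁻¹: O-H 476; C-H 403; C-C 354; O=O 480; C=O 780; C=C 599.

ΔH ≈ −4010 kJ

Bonds broken (reactants):
  C-C: 2 × 354 = 708
  C-H: 12 × 403 = 4836
  C=C: 2 × 599 = 1198
  O=O: 9 × 480 = 4320
  Σ(broken) = 11062 kJ
Bonds formed (products):
  C=O: 12 × 780 = 9360
  O-H: 12 × 476 = 5712
  Σ(formed) = 15072 kJ
ΔH = Σ(broken) − Σ(formed) = 11062 − 15072 = −4010 kJ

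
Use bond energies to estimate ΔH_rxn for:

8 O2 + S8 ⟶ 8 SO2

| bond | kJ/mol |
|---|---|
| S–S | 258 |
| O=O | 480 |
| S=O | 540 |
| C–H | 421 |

Bonds broken (reactants):
  O=O: 8 × 480 = 3840
  S–S: 8 × 258 = 2064
  Σ(broken) = 5904 kJ
Bonds formed (products):
  S=O: 16 × 540 = 8640
  Σ(formed) = 8640 kJ
ΔH = Σ(broken) − Σ(formed) = 5904 − 8640 = −2736 kJ

ΔH ≈ −2736 kJ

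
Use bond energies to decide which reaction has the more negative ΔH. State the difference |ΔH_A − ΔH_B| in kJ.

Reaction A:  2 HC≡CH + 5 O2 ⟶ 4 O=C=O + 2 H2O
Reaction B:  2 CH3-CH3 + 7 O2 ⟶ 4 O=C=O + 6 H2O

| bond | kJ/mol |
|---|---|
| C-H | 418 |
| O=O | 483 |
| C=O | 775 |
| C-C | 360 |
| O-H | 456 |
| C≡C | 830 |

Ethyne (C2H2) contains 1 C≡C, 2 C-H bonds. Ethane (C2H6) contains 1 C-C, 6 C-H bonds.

Reaction B, by 278 kJ

Reaction A:
  Bonds broken (reactants):
    C≡C: 2 × 830 = 1660
    C-H: 4 × 418 = 1672
    O=O: 5 × 483 = 2415
    Σ(broken) = 5747 kJ
  Bonds formed (products):
    C=O: 8 × 775 = 6200
    O-H: 4 × 456 = 1824
    Σ(formed) = 8024 kJ
  ΔH_A = 5747 − 8024 = −2277 kJ
Reaction B:
  Bonds broken (reactants):
    C-C: 2 × 360 = 720
    C-H: 12 × 418 = 5016
    O=O: 7 × 483 = 3381
    Σ(broken) = 9117 kJ
  Bonds formed (products):
    C=O: 8 × 775 = 6200
    O-H: 12 × 456 = 5472
    Σ(formed) = 11672 kJ
  ΔH_B = 9117 − 11672 = −2555 kJ
ΔH_A − ΔH_B = +278 kJ, so reaction B has the more negative ΔH; |ΔH_A − ΔH_B| = 278 kJ.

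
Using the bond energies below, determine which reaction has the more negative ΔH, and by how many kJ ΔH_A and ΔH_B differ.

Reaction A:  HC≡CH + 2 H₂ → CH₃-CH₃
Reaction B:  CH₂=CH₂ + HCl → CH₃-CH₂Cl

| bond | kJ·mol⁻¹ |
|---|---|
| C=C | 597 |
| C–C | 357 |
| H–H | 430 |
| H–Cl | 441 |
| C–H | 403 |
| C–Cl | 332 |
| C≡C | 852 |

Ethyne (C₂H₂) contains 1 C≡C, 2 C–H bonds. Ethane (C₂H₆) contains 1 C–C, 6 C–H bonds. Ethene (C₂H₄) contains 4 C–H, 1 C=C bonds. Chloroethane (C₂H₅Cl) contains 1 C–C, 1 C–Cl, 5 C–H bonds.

Reaction A, by 203 kJ

Reaction A:
  Bonds broken (reactants):
    C≡C: 1 × 852 = 852
    C–H: 2 × 403 = 806
    H–H: 2 × 430 = 860
    Σ(broken) = 2518 kJ
  Bonds formed (products):
    C–C: 1 × 357 = 357
    C–H: 6 × 403 = 2418
    Σ(formed) = 2775 kJ
  ΔH_A = 2518 − 2775 = −257 kJ
Reaction B:
  Bonds broken (reactants):
    C–H: 4 × 403 = 1612
    C=C: 1 × 597 = 597
    H–Cl: 1 × 441 = 441
    Σ(broken) = 2650 kJ
  Bonds formed (products):
    C–C: 1 × 357 = 357
    C–Cl: 1 × 332 = 332
    C–H: 5 × 403 = 2015
    Σ(formed) = 2704 kJ
  ΔH_B = 2650 − 2704 = −54 kJ
ΔH_A − ΔH_B = −203 kJ, so reaction A has the more negative ΔH; |ΔH_A − ΔH_B| = 203 kJ.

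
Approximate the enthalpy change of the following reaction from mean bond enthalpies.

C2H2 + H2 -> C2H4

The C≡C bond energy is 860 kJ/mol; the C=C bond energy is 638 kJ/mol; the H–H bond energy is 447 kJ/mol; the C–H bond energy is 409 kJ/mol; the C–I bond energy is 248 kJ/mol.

Bonds broken (reactants):
  C≡C: 1 × 860 = 860
  C–H: 2 × 409 = 818
  H–H: 1 × 447 = 447
  Σ(broken) = 2125 kJ
Bonds formed (products):
  C–H: 4 × 409 = 1636
  C=C: 1 × 638 = 638
  Σ(formed) = 2274 kJ
ΔH = Σ(broken) − Σ(formed) = 2125 − 2274 = −149 kJ

ΔH ≈ −149 kJ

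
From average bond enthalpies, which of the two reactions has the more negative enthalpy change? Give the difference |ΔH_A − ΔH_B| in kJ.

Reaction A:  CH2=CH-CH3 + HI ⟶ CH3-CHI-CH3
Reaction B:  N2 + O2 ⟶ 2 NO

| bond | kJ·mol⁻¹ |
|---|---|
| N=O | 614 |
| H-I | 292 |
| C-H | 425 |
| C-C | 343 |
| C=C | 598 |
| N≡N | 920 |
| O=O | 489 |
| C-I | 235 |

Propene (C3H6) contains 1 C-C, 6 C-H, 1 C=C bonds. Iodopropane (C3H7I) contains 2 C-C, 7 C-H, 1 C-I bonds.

Reaction A, by 294 kJ

Reaction A:
  Bonds broken (reactants):
    C-C: 1 × 343 = 343
    C-H: 6 × 425 = 2550
    C=C: 1 × 598 = 598
    H-I: 1 × 292 = 292
    Σ(broken) = 3783 kJ
  Bonds formed (products):
    C-C: 2 × 343 = 686
    C-H: 7 × 425 = 2975
    C-I: 1 × 235 = 235
    Σ(formed) = 3896 kJ
  ΔH_A = 3783 − 3896 = −113 kJ
Reaction B:
  Bonds broken (reactants):
    N≡N: 1 × 920 = 920
    O=O: 1 × 489 = 489
    Σ(broken) = 1409 kJ
  Bonds formed (products):
    N=O: 2 × 614 = 1228
    Σ(formed) = 1228 kJ
  ΔH_B = 1409 − 1228 = +181 kJ
ΔH_A − ΔH_B = −294 kJ, so reaction A has the more negative ΔH; |ΔH_A − ΔH_B| = 294 kJ.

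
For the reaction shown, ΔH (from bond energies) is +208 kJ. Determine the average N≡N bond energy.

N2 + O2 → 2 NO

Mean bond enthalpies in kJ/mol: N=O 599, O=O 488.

Let D be the N≡N bond energy.
Σ(broken) = 1×D + 1×488 = 488 + D
Σ(formed) = 2×599 = 1198
ΔH = Σ(broken) − Σ(formed) = (488 + D) − (1198) = −710 + D
Setting this equal to +208 kJ gives D = 918 kJ/mol.

D(N≡N) ≈ 918 kJ/mol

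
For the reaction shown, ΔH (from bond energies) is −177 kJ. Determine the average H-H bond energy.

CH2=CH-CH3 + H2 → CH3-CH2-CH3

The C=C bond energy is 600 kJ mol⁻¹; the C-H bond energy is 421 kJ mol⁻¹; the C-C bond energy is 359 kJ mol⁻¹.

Let D be the H-H bond energy.
Σ(broken) = 1×359 + 6×421 + 1×600 + 1×D = 3485 + D
Σ(formed) = 2×359 + 8×421 = 4086
ΔH = Σ(broken) − Σ(formed) = (3485 + D) − (4086) = −601 + D
Setting this equal to −177 kJ gives D = 424 kJ/mol.

D(H-H) ≈ 424 kJ/mol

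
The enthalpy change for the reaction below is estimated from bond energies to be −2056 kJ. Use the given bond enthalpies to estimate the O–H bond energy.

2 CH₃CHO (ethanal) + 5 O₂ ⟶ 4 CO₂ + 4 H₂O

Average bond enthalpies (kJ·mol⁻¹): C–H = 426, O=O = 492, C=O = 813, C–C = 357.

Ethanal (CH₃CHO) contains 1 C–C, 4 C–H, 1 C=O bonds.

Let D be the O–H bond energy.
Σ(broken) = 2×357 + 8×426 + 2×813 + 5×492 = 8208
Σ(formed) = 8×813 + 8×D = 6504 + 8D
ΔH = Σ(broken) − Σ(formed) = (8208) − (6504 + 8D) = +1704 − 8D
Setting this equal to −2056 kJ gives 8D = 3760, so D = 470 kJ/mol.

D(O–H) ≈ 470 kJ/mol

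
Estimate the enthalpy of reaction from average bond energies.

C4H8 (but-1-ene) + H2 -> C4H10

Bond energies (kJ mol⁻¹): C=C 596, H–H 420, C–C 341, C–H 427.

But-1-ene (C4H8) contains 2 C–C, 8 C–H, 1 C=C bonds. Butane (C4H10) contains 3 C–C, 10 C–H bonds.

ΔH ≈ −179 kJ

Bonds broken (reactants):
  C–C: 2 × 341 = 682
  C–H: 8 × 427 = 3416
  C=C: 1 × 596 = 596
  H–H: 1 × 420 = 420
  Σ(broken) = 5114 kJ
Bonds formed (products):
  C–C: 3 × 341 = 1023
  C–H: 10 × 427 = 4270
  Σ(formed) = 5293 kJ
ΔH = Σ(broken) − Σ(formed) = 5114 − 5293 = −179 kJ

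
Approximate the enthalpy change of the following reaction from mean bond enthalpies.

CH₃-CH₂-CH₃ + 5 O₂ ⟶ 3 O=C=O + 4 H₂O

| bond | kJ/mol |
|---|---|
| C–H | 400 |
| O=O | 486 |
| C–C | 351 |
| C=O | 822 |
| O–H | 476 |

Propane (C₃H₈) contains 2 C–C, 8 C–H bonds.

Bonds broken (reactants):
  C–C: 2 × 351 = 702
  C–H: 8 × 400 = 3200
  O=O: 5 × 486 = 2430
  Σ(broken) = 6332 kJ
Bonds formed (products):
  C=O: 6 × 822 = 4932
  O–H: 8 × 476 = 3808
  Σ(formed) = 8740 kJ
ΔH = Σ(broken) − Σ(formed) = 6332 − 8740 = −2408 kJ

ΔH ≈ −2408 kJ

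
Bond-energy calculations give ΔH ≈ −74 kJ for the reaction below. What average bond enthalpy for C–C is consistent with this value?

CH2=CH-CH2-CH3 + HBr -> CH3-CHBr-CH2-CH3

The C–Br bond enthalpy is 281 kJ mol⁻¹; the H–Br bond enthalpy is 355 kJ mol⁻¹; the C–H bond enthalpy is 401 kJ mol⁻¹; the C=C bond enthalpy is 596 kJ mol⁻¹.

Let D be the C–C bond energy.
Σ(broken) = 2×D + 8×401 + 1×596 + 1×355 = 4159 + 2D
Σ(formed) = 1×281 + 3×D + 9×401 = 3890 + 3D
ΔH = Σ(broken) − Σ(formed) = (4159 + 2D) − (3890 + 3D) = +269 − D
Setting this equal to −74 kJ gives D = 343 kJ/mol.

D(C–C) ≈ 343 kJ/mol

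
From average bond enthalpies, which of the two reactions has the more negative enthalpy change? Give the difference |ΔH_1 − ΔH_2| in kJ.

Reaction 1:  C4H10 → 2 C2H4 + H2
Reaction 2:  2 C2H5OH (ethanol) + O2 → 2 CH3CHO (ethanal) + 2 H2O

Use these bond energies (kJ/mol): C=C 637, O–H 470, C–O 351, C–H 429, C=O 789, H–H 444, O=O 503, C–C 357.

Reaction 1:
  Bonds broken (reactants):
    C–C: 3 × 357 = 1071
    C–H: 10 × 429 = 4290
    Σ(broken) = 5361 kJ
  Bonds formed (products):
    C–H: 8 × 429 = 3432
    C=C: 2 × 637 = 1274
    H–H: 1 × 444 = 444
    Σ(formed) = 5150 kJ
  ΔH_1 = 5361 − 5150 = +211 kJ
Reaction 2:
  Bonds broken (reactants):
    C–C: 2 × 357 = 714
    C–H: 10 × 429 = 4290
    C–O: 2 × 351 = 702
    O–H: 2 × 470 = 940
    O=O: 1 × 503 = 503
    Σ(broken) = 7149 kJ
  Bonds formed (products):
    C–C: 2 × 357 = 714
    C–H: 8 × 429 = 3432
    C=O: 2 × 789 = 1578
    O–H: 4 × 470 = 1880
    Σ(formed) = 7604 kJ
  ΔH_2 = 7149 − 7604 = −455 kJ
ΔH_1 − ΔH_2 = +666 kJ, so reaction 2 has the more negative ΔH; |ΔH_1 − ΔH_2| = 666 kJ.

Reaction 2, by 666 kJ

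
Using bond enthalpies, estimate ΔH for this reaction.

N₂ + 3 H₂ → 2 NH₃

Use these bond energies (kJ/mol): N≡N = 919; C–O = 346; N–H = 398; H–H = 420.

ΔH ≈ −209 kJ

Bonds broken (reactants):
  H–H: 3 × 420 = 1260
  N≡N: 1 × 919 = 919
  Σ(broken) = 2179 kJ
Bonds formed (products):
  N–H: 6 × 398 = 2388
  Σ(formed) = 2388 kJ
ΔH = Σ(broken) − Σ(formed) = 2179 − 2388 = −209 kJ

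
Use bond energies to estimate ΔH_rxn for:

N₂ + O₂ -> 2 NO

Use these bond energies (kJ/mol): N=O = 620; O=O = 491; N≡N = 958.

Bonds broken (reactants):
  N≡N: 1 × 958 = 958
  O=O: 1 × 491 = 491
  Σ(broken) = 1449 kJ
Bonds formed (products):
  N=O: 2 × 620 = 1240
  Σ(formed) = 1240 kJ
ΔH = Σ(broken) − Σ(formed) = 1449 − 1240 = +209 kJ

ΔH ≈ +209 kJ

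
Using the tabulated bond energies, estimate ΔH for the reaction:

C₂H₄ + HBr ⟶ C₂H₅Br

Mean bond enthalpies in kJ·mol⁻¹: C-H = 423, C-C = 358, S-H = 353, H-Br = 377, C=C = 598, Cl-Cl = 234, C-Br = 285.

Bonds broken (reactants):
  C-H: 4 × 423 = 1692
  C=C: 1 × 598 = 598
  H-Br: 1 × 377 = 377
  Σ(broken) = 2667 kJ
Bonds formed (products):
  C-Br: 1 × 285 = 285
  C-C: 1 × 358 = 358
  C-H: 5 × 423 = 2115
  Σ(formed) = 2758 kJ
ΔH = Σ(broken) − Σ(formed) = 2667 − 2758 = −91 kJ

ΔH ≈ −91 kJ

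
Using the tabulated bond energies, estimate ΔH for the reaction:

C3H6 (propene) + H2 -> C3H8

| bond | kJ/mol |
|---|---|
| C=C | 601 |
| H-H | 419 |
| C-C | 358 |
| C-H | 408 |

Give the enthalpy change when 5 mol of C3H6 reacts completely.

Bonds broken (reactants):
  C-C: 1 × 358 = 358
  C-H: 6 × 408 = 2448
  C=C: 1 × 601 = 601
  H-H: 1 × 419 = 419
  Σ(broken) = 3826 kJ
Bonds formed (products):
  C-C: 2 × 358 = 716
  C-H: 8 × 408 = 3264
  Σ(formed) = 3980 kJ
ΔH = Σ(broken) − Σ(formed) = 3826 − 3980 = −154 kJ
For 5× the reaction as written: 5 × (−154) = −770 kJ

ΔH = −770 kJ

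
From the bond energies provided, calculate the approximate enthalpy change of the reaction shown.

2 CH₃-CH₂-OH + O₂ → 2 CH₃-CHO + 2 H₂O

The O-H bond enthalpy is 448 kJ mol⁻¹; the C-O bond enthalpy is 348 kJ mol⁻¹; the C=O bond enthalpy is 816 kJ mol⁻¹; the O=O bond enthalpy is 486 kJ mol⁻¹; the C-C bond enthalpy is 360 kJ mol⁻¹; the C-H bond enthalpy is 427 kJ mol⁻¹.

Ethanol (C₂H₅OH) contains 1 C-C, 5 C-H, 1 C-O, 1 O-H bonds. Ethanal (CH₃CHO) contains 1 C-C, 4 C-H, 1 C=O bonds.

ΔH ≈ −492 kJ

Bonds broken (reactants):
  C-C: 2 × 360 = 720
  C-H: 10 × 427 = 4270
  C-O: 2 × 348 = 696
  O-H: 2 × 448 = 896
  O=O: 1 × 486 = 486
  Σ(broken) = 7068 kJ
Bonds formed (products):
  C-C: 2 × 360 = 720
  C-H: 8 × 427 = 3416
  C=O: 2 × 816 = 1632
  O-H: 4 × 448 = 1792
  Σ(formed) = 7560 kJ
ΔH = Σ(broken) − Σ(formed) = 7068 − 7560 = −492 kJ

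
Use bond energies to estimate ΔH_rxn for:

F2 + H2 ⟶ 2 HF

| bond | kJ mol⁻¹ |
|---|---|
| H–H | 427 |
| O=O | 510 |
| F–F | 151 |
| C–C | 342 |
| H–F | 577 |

Bonds broken (reactants):
  F–F: 1 × 151 = 151
  H–H: 1 × 427 = 427
  Σ(broken) = 578 kJ
Bonds formed (products):
  H–F: 2 × 577 = 1154
  Σ(formed) = 1154 kJ
ΔH = Σ(broken) − Σ(formed) = 578 − 1154 = −576 kJ

ΔH ≈ −576 kJ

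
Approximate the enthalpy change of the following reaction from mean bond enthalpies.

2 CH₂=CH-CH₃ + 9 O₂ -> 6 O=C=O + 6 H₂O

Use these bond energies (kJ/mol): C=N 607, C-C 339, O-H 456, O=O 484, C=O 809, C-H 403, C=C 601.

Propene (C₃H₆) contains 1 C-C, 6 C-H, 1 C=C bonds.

ΔH ≈ −4108 kJ

Bonds broken (reactants):
  C-C: 2 × 339 = 678
  C-H: 12 × 403 = 4836
  C=C: 2 × 601 = 1202
  O=O: 9 × 484 = 4356
  Σ(broken) = 11072 kJ
Bonds formed (products):
  C=O: 12 × 809 = 9708
  O-H: 12 × 456 = 5472
  Σ(formed) = 15180 kJ
ΔH = Σ(broken) − Σ(formed) = 11072 − 15180 = −4108 kJ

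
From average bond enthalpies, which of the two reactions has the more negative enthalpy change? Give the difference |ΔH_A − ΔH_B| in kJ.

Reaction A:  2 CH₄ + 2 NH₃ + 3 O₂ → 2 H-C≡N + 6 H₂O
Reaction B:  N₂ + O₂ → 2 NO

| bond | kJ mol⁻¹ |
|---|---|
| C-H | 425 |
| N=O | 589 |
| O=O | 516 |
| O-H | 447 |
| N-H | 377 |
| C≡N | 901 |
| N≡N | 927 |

Reaction A:
  Bonds broken (reactants):
    C-H: 8 × 425 = 3400
    N-H: 6 × 377 = 2262
    O=O: 3 × 516 = 1548
    Σ(broken) = 7210 kJ
  Bonds formed (products):
    C≡N: 2 × 901 = 1802
    C-H: 2 × 425 = 850
    O-H: 12 × 447 = 5364
    Σ(formed) = 8016 kJ
  ΔH_A = 7210 − 8016 = −806 kJ
Reaction B:
  Bonds broken (reactants):
    N≡N: 1 × 927 = 927
    O=O: 1 × 516 = 516
    Σ(broken) = 1443 kJ
  Bonds formed (products):
    N=O: 2 × 589 = 1178
    Σ(formed) = 1178 kJ
  ΔH_B = 1443 − 1178 = +265 kJ
ΔH_A − ΔH_B = −1071 kJ, so reaction A has the more negative ΔH; |ΔH_A − ΔH_B| = 1071 kJ.

Reaction A, by 1071 kJ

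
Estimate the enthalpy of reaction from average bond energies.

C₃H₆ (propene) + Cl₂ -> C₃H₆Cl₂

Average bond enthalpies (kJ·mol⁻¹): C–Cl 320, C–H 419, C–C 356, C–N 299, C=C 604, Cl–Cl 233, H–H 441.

Bonds broken (reactants):
  C–C: 1 × 356 = 356
  C–H: 6 × 419 = 2514
  C=C: 1 × 604 = 604
  Cl–Cl: 1 × 233 = 233
  Σ(broken) = 3707 kJ
Bonds formed (products):
  C–C: 2 × 356 = 712
  C–Cl: 2 × 320 = 640
  C–H: 6 × 419 = 2514
  Σ(formed) = 3866 kJ
ΔH = Σ(broken) − Σ(formed) = 3707 − 3866 = −159 kJ

ΔH ≈ −159 kJ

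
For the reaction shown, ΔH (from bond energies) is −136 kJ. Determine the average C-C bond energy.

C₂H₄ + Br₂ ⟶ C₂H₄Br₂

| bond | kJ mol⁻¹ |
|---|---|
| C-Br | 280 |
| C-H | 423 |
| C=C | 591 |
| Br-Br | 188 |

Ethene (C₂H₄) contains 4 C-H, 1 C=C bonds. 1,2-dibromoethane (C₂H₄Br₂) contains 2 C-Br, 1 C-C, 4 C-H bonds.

D(C-C) ≈ 355 kJ/mol

Let D be the C-C bond energy.
Σ(broken) = 1×188 + 4×423 + 1×591 = 2471
Σ(formed) = 2×280 + 1×D + 4×423 = 2252 + D
ΔH = Σ(broken) − Σ(formed) = (2471) − (2252 + D) = +219 − D
Setting this equal to −136 kJ gives D = 355 kJ/mol.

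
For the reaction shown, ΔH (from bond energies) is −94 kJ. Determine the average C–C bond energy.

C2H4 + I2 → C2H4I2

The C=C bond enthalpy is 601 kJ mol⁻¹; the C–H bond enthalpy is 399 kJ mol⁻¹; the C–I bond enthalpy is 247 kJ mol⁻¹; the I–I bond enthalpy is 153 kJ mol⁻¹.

Let D be the C–C bond energy.
Σ(broken) = 4×399 + 1×601 + 1×153 = 2350
Σ(formed) = 1×D + 4×399 + 2×247 = 2090 + D
ΔH = Σ(broken) − Σ(formed) = (2350) − (2090 + D) = +260 − D
Setting this equal to −94 kJ gives D = 354 kJ/mol.

D(C–C) ≈ 354 kJ/mol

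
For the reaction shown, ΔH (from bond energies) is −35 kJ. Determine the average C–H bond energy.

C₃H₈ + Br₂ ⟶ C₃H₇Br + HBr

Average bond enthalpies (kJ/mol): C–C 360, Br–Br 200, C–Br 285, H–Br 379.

D(C–H) ≈ 429 kJ/mol

Let D be the C–H bond energy.
Σ(broken) = 1×200 + 2×360 + 8×D = 920 + 8D
Σ(formed) = 1×285 + 2×360 + 7×D + 1×379 = 1384 + 7D
ΔH = Σ(broken) − Σ(formed) = (920 + 8D) − (1384 + 7D) = −464 + D
Setting this equal to −35 kJ gives D = 429 kJ/mol.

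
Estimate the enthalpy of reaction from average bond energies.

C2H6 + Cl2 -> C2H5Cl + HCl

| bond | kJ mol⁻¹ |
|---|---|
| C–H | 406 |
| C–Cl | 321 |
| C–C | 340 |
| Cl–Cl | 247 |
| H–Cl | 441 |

ΔH ≈ −109 kJ

Bonds broken (reactants):
  C–C: 1 × 340 = 340
  C–H: 6 × 406 = 2436
  Cl–Cl: 1 × 247 = 247
  Σ(broken) = 3023 kJ
Bonds formed (products):
  C–C: 1 × 340 = 340
  C–Cl: 1 × 321 = 321
  C–H: 5 × 406 = 2030
  H–Cl: 1 × 441 = 441
  Σ(formed) = 3132 kJ
ΔH = Σ(broken) − Σ(formed) = 3023 − 3132 = −109 kJ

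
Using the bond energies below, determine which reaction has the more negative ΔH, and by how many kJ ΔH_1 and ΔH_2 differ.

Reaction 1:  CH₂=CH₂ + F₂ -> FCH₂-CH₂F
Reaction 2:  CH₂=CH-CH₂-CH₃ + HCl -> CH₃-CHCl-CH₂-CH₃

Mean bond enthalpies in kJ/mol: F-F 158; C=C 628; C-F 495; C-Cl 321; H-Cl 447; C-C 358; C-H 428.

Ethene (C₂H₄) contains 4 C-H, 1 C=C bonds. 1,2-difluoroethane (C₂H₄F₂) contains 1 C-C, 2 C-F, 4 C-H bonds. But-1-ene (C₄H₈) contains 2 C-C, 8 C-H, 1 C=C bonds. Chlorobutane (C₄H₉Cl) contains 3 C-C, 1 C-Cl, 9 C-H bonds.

Reaction 1, by 530 kJ

Reaction 1:
  Bonds broken (reactants):
    C-H: 4 × 428 = 1712
    C=C: 1 × 628 = 628
    F-F: 1 × 158 = 158
    Σ(broken) = 2498 kJ
  Bonds formed (products):
    C-C: 1 × 358 = 358
    C-F: 2 × 495 = 990
    C-H: 4 × 428 = 1712
    Σ(formed) = 3060 kJ
  ΔH_1 = 2498 − 3060 = −562 kJ
Reaction 2:
  Bonds broken (reactants):
    C-C: 2 × 358 = 716
    C-H: 8 × 428 = 3424
    C=C: 1 × 628 = 628
    H-Cl: 1 × 447 = 447
    Σ(broken) = 5215 kJ
  Bonds formed (products):
    C-C: 3 × 358 = 1074
    C-Cl: 1 × 321 = 321
    C-H: 9 × 428 = 3852
    Σ(formed) = 5247 kJ
  ΔH_2 = 5215 − 5247 = −32 kJ
ΔH_1 − ΔH_2 = −530 kJ, so reaction 1 has the more negative ΔH; |ΔH_1 − ΔH_2| = 530 kJ.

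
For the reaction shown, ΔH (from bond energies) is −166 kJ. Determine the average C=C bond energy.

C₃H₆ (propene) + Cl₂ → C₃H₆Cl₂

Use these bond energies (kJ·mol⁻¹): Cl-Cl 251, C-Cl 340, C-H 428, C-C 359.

D(C=C) ≈ 622 kJ/mol

Let D be the C=C bond energy.
Σ(broken) = 1×359 + 6×428 + 1×D + 1×251 = 3178 + D
Σ(formed) = 2×359 + 2×340 + 6×428 = 3966
ΔH = Σ(broken) − Σ(formed) = (3178 + D) − (3966) = −788 + D
Setting this equal to −166 kJ gives D = 622 kJ/mol.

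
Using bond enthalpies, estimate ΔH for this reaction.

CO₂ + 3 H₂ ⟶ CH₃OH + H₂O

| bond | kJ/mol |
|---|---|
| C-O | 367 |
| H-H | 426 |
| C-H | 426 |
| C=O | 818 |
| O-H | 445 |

Bonds broken (reactants):
  C=O: 2 × 818 = 1636
  H-H: 3 × 426 = 1278
  Σ(broken) = 2914 kJ
Bonds formed (products):
  C-H: 3 × 426 = 1278
  C-O: 1 × 367 = 367
  O-H: 3 × 445 = 1335
  Σ(formed) = 2980 kJ
ΔH = Σ(broken) − Σ(formed) = 2914 − 2980 = −66 kJ

ΔH ≈ −66 kJ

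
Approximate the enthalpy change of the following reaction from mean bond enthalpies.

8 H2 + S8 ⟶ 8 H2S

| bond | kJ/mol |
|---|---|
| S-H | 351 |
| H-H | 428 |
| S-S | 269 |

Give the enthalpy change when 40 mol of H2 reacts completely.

Bonds broken (reactants):
  H-H: 8 × 428 = 3424
  S-S: 8 × 269 = 2152
  Σ(broken) = 5576 kJ
Bonds formed (products):
  S-H: 16 × 351 = 5616
  Σ(formed) = 5616 kJ
ΔH = Σ(broken) − Σ(formed) = 5576 − 5616 = −40 kJ
For 5× the reaction as written: 5 × (−40) = −200 kJ

ΔH = −200 kJ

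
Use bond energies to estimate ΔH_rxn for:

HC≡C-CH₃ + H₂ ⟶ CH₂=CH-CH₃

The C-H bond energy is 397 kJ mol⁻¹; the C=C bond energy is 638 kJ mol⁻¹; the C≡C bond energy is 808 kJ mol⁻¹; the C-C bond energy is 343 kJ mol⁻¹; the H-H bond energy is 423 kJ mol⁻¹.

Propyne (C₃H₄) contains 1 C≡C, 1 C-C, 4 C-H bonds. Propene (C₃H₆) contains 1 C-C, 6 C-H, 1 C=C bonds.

ΔH ≈ −201 kJ

Bonds broken (reactants):
  C≡C: 1 × 808 = 808
  C-C: 1 × 343 = 343
  C-H: 4 × 397 = 1588
  H-H: 1 × 423 = 423
  Σ(broken) = 3162 kJ
Bonds formed (products):
  C-C: 1 × 343 = 343
  C-H: 6 × 397 = 2382
  C=C: 1 × 638 = 638
  Σ(formed) = 3363 kJ
ΔH = Σ(broken) − Σ(formed) = 3162 − 3363 = −201 kJ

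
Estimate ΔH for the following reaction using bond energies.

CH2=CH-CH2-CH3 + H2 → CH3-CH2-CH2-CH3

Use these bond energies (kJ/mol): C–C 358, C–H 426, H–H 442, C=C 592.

Bonds broken (reactants):
  C–C: 2 × 358 = 716
  C–H: 8 × 426 = 3408
  C=C: 1 × 592 = 592
  H–H: 1 × 442 = 442
  Σ(broken) = 5158 kJ
Bonds formed (products):
  C–C: 3 × 358 = 1074
  C–H: 10 × 426 = 4260
  Σ(formed) = 5334 kJ
ΔH = Σ(broken) − Σ(formed) = 5158 − 5334 = −176 kJ

ΔH ≈ −176 kJ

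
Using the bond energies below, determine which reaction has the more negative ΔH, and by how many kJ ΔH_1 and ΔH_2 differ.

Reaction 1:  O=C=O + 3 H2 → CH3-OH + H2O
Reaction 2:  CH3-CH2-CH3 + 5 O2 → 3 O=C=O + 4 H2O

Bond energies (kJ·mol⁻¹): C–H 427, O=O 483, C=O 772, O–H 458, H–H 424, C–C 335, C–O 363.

Reaction 2, by 1593 kJ

Reaction 1:
  Bonds broken (reactants):
    C=O: 2 × 772 = 1544
    H–H: 3 × 424 = 1272
    Σ(broken) = 2816 kJ
  Bonds formed (products):
    C–H: 3 × 427 = 1281
    C–O: 1 × 363 = 363
    O–H: 3 × 458 = 1374
    Σ(formed) = 3018 kJ
  ΔH_1 = 2816 − 3018 = −202 kJ
Reaction 2:
  Bonds broken (reactants):
    C–C: 2 × 335 = 670
    C–H: 8 × 427 = 3416
    O=O: 5 × 483 = 2415
    Σ(broken) = 6501 kJ
  Bonds formed (products):
    C=O: 6 × 772 = 4632
    O–H: 8 × 458 = 3664
    Σ(formed) = 8296 kJ
  ΔH_2 = 6501 − 8296 = −1795 kJ
ΔH_1 − ΔH_2 = +1593 kJ, so reaction 2 has the more negative ΔH; |ΔH_1 − ΔH_2| = 1593 kJ.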